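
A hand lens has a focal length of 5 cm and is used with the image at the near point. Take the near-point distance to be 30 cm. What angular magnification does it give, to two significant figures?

7.0

M = 1 + D/f = 1 + 30/5 = 7.000.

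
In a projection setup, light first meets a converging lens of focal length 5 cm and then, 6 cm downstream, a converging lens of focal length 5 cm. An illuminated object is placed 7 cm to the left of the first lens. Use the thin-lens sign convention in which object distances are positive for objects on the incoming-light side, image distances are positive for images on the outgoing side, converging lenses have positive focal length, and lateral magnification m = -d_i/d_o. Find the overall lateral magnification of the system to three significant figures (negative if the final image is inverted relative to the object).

-0.758

Applying the thin-lens equation to the first lens, 1/5 = 1/7 + 1/d_i1, which gives d_i1 = 17.500 cm.
Its lateral magnification is m_1 = -d_i1/d_o1 = -(17.500)/7 = -2.5000.
This image would form 17.500 cm past lens 1, i.e. 11.500 cm beyond lens 2, so it is a virtual object for lens 2: d_o2 = 6 - 17.500 = -11.500 cm.
Applying the thin-lens equation again with f_2 = 5 cm and d_o2 = -11.500 cm gives d_i2 = 3.485 cm.
m_2 = -(3.485)/(-11.500) = 0.3030.
Total m = m_1 x m_2 = (-2.5000)(0.3030) = -0.7576.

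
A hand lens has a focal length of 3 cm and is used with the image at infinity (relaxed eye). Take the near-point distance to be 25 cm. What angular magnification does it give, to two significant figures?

M = D/f = 25/3 = 8.333.

8.3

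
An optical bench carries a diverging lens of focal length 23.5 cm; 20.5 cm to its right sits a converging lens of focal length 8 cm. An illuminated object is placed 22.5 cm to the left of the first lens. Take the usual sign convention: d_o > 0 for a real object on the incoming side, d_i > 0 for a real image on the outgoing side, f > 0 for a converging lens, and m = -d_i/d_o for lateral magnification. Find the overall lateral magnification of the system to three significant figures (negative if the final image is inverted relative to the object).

Lens 1: 1/d_i1 = 1/f_1 - 1/d_o1 = 1/(-23.5) - 1/22.5 = -0.08700 cm^-1, so d_i1 = -11.495 cm.
m_1 = -(-11.495)/22.5 = 0.5109.
With d_i1 < 0 the first image is virtual and lies on the object side; the object distance for lens 2 is d_o2 = 20.5 - (-11.495) = 31.995 cm.
Lens 2: 1/d_i2 = 1/f_2 - 1/d_o2 = 1/8 - 1/(31.995) = 0.09374 cm^-1, so d_i2 = 10.667 cm.
m_2 = -(10.667)/(31.995) = -0.3334.
Overall magnification: m = m_1 m_2 = -0.1703.

-0.170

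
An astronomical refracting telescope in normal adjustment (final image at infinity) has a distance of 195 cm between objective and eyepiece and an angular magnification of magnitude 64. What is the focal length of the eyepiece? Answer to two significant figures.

In normal adjustment the tube length equals f_obj + f_eye and |M| = f_obj/f_eye.
So f_obj = 64 f_eye and 64 f_eye + f_eye = 195 cm, giving f_eye = 195/65 = 3.000 cm and f_obj = 192.000 cm.

3.0 cm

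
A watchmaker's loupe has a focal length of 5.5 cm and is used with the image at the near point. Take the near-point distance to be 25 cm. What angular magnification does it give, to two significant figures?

5.5

M = 1 + D/f = 1 + 25/5.5 = 5.545.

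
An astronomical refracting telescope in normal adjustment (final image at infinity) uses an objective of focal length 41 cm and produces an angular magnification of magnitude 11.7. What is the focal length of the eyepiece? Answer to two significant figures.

|M| = f_obj/f_eye, so f_eye = f_obj/|M| = 41/11.7 = 3.504 cm.

3.5 cm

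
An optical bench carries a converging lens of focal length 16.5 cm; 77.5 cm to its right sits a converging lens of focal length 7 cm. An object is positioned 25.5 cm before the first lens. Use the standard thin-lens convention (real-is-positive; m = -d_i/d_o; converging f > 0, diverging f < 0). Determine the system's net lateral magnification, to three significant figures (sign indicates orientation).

0.540

Applying the thin-lens equation to the first lens, 1/16.5 = 1/25.5 + 1/d_i1, which gives d_i1 = 46.750 cm.
Its lateral magnification is m_1 = -d_i1/d_o1 = -(46.750)/25.5 = -1.8333.
Object distance for lens 2: d_o2 = 77.5 - 46.750 = 30.750 cm.
Applying the thin-lens equation again with f_2 = 7 cm and d_o2 = 30.750 cm gives d_i2 = 9.063 cm.
m_2 = -(9.063)/(30.750) = -0.2947.
Total m = m_1 x m_2 = (-1.8333)(-0.2947) = 0.5404.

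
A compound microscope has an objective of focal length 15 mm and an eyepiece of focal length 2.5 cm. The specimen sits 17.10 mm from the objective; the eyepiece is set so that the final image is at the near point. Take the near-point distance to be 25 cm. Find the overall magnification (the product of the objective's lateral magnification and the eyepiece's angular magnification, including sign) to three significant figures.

Convert to cm: f_obj = 15 mm = 1.5 cm; d_o = 17.10 mm = 1.71 cm.
Objective: 1/d_i = 1/f_obj - 1/d_o = 1/1.5 - 1/1.71 = 0.08187 cm^-1, so d_i = 12.214 cm.
m_obj = -d_i/d_o = -12.214/1.71 = -7.143.
Eyepiece angular magnification (image at near point): M_eye = 1 + D/f_e = 1 + 25/2.5 = 11.000.
Overall M = m_obj x M_eye = (-7.143)(11.000) = -78.57.

-78.6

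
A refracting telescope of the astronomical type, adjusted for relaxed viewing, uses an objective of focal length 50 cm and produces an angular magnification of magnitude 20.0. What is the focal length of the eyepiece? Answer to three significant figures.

|M| = f_obj/f_eye, so f_eye = f_obj/|M| = 50/20.0 = 2.500 cm.

2.50 cm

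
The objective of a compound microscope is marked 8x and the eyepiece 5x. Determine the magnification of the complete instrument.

The overall magnification of a compound microscope is the product of the objective and eyepiece magnifications:
M = M_obj x M_eye = 8 x 5 = 40.

40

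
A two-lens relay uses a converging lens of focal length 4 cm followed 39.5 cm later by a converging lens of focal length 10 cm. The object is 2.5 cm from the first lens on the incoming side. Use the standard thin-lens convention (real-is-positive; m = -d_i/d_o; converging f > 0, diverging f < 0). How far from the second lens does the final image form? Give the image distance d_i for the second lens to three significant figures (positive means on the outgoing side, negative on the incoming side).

Applying the thin-lens equation to the first lens, 1/4 = 1/2.5 + 1/d_i1, which gives d_i1 = -6.667 cm.
The intermediate image is virtual, 6.667 cm to the left of lens 1, so d_o2 = L - d_i1 = 39.5 - (-6.667) = 46.167 cm.
Applying the thin-lens equation again with f_2 = 10 cm and d_o2 = 46.167 cm gives d_i2 = 12.765 cm.

12.8 cm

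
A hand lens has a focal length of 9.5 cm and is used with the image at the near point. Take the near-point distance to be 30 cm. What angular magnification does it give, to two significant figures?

4.2

M = 1 + D/f = 1 + 30/9.5 = 4.158.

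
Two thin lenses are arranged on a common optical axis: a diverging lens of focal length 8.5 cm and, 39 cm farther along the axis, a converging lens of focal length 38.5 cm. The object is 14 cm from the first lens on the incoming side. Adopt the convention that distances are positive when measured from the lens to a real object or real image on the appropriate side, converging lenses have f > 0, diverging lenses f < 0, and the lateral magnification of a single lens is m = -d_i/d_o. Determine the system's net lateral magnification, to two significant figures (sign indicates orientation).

-2.5

First lens: d_i1 = 1/(1/(-8.5) - 1/14) = -5.289 cm.
m_1 = -(-5.289)/14 = 0.3778.
The intermediate image is virtual, 5.289 cm to the left of lens 1, so d_o2 = L - d_i1 = 39 - (-5.289) = 44.289 cm.
Second lens: d_i2 = 1/(1/38.5 - 1/(44.289)) = 294.551 cm.
m_2 = -(294.551)/(44.289) = -6.6507.
Overall magnification: m = m_1 m_2 = -2.5125.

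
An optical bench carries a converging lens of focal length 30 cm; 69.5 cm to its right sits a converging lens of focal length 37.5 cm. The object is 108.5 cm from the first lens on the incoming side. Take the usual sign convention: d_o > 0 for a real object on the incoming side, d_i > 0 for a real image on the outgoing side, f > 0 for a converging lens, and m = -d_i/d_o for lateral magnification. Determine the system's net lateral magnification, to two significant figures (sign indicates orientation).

First lens: d_i1 = 1/(1/30 - 1/108.5) = 41.465 cm.
m_1 = -(41.465)/108.5 = -0.3822.
That image sits 28.035 cm in front of the second lens, so d_o2 = 28.035 cm.
Second lens: d_i2 = 1/(1/37.5 - 1/(28.035)) = -111.074 cm.
m_2 = -(-111.074)/(28.035) = 3.9620.
The system's lateral magnification is m_1 m_2 = (-0.3822)(3.9620) = -1.5141.

-1.5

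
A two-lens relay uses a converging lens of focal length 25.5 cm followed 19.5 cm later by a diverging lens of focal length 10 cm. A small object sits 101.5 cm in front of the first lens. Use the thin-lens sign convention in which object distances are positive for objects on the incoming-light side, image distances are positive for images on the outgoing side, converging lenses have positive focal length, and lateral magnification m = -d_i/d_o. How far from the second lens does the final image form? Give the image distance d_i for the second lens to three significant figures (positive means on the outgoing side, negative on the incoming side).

Applying the thin-lens equation to the first lens, 1/25.5 = 1/101.5 + 1/d_i1, which gives d_i1 = 34.056 cm.
Since 34.056 cm > 19.5 cm, the first image lies past the second lens and serves as a virtual object: d_o2 = L - d_i1 = -14.556 cm.
Applying the thin-lens equation again with f_2 = -10 cm and d_o2 = -14.556 cm gives d_i2 = -31.949 cm.

-31.9 cm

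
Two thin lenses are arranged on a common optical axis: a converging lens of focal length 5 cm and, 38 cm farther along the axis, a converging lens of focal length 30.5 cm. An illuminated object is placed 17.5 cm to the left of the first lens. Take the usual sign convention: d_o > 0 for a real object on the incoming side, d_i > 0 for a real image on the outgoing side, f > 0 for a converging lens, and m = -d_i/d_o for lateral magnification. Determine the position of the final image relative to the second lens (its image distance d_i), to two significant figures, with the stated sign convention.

Lens 1: 1/d_i1 = 1/f_1 - 1/d_o1 = 1/5 - 1/17.5 = 0.14286 cm^-1, so d_i1 = 7.000 cm.
That image sits 31.000 cm in front of the second lens, so d_o2 = 31.000 cm.
Lens 2: 1/d_i2 = 1/f_2 - 1/d_o2 = 1/30.5 - 1/(31.000) = 0.00053 cm^-1, so d_i2 = 1891.000 cm.

1900 cm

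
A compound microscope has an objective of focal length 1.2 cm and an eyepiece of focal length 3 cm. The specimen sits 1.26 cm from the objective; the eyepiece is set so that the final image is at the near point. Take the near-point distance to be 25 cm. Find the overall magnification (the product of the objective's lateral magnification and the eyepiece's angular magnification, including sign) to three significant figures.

-187

Objective: 1/d_i = 1/f_obj - 1/d_o = 1/1.2 - 1/1.26 = 0.03968 cm^-1, so d_i = 25.200 cm.
m_obj = -d_i/d_o = -25.200/1.26 = -20.000.
Eyepiece angular magnification (image at near point): M_eye = 1 + D/f_e = 1 + 25/3 = 9.333.
Overall M = m_obj x M_eye = (-20.000)(9.333) = -186.67.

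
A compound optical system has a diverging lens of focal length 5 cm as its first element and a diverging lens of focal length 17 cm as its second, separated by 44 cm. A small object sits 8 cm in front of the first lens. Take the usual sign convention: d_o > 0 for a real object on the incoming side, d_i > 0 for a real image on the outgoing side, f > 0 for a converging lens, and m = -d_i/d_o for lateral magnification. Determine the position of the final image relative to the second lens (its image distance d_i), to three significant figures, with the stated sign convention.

-12.5 cm

First lens: d_i1 = 1/(1/(-5) - 1/8) = -3.077 cm.
The intermediate image is virtual, 3.077 cm to the left of lens 1, so d_o2 = L - d_i1 = 44 - (-3.077) = 47.077 cm.
Second lens: d_i2 = 1/(1/(-17) - 1/(47.077)) = -12.490 cm.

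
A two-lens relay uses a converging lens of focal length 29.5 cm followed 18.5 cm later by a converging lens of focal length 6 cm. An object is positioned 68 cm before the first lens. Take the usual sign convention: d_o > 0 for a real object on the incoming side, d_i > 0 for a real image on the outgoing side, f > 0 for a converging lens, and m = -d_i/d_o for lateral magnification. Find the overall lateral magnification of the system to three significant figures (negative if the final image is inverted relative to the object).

-0.116

Applying the thin-lens equation to the first lens, 1/29.5 = 1/68 + 1/d_i1, which gives d_i1 = 52.104 cm.
Its lateral magnification is m_1 = -d_i1/d_o1 = -(52.104)/68 = -0.7662.
Since 52.104 cm > 18.5 cm, the first image lies past the second lens and serves as a virtual object: d_o2 = L - d_i1 = -33.604 cm.
Applying the thin-lens equation again with f_2 = 6 cm and d_o2 = -33.604 cm gives d_i2 = 5.091 cm.
m_2 = -(5.091)/(-33.604) = 0.1515.
The system's lateral magnification is m_1 m_2 = (-0.7662)(0.1515) = -0.1161.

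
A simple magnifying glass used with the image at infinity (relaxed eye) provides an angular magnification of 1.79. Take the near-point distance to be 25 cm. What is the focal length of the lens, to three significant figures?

14.0 cm

For the image at infinity, M = D/f.
f = D/M = 25/1.79 = 13.966 cm.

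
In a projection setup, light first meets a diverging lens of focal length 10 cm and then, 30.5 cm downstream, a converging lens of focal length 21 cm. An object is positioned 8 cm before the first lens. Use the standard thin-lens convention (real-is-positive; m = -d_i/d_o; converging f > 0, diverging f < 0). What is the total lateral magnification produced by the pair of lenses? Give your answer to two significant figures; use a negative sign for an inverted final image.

-0.84

Applying the thin-lens equation to the first lens, 1/(-10) = 1/8 + 1/d_i1, which gives d_i1 = -4.444 cm.
Its lateral magnification is m_1 = -d_i1/d_o1 = -(-4.444)/8 = 0.5556.
With d_i1 < 0 the first image is virtual and lies on the object side; the object distance for lens 2 is d_o2 = 30.5 - (-4.444) = 34.944 cm.
Applying the thin-lens equation again with f_2 = 21 cm and d_o2 = 34.944 cm gives d_i2 = 52.625 cm.
m_2 = -(52.625)/(34.944) = -1.5060.
The system's lateral magnification is m_1 m_2 = (0.5556)(-1.5060) = -0.8367.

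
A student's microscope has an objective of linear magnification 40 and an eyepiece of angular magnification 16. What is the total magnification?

640

The overall magnification of a compound microscope is the product of the objective and eyepiece magnifications:
M = M_obj x M_eye = 40 x 16 = 640.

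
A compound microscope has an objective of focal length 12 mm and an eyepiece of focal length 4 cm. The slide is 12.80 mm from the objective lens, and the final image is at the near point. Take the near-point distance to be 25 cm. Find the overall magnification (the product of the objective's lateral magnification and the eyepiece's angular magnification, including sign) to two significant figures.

-110

Convert to cm: f_obj = 12 mm = 1.2 cm; d_o = 12.80 mm = 1.28 cm.
Objective: 1/d_i = 1/f_obj - 1/d_o = 1/1.2 - 1/1.28 = 0.05208 cm^-1, so d_i = 19.200 cm.
m_obj = -d_i/d_o = -19.200/1.28 = -15.000.
Eyepiece angular magnification (image at near point): M_eye = 1 + D/f_e = 1 + 25/4 = 7.250.
Overall M = m_obj x M_eye = (-15.000)(7.250) = -108.75.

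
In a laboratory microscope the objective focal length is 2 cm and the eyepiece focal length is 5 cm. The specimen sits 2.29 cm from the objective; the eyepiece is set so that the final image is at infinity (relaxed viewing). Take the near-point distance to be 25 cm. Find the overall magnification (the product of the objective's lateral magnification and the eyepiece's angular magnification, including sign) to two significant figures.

-34

Objective: 1/d_i = 1/f_obj - 1/d_o = 1/2 - 1/2.29 = 0.06332 cm^-1, so d_i = 15.793 cm.
m_obj = -d_i/d_o = -15.793/2.29 = -6.897.
Eyepiece angular magnification (image at infinity): M_eye = D/f_e = 25/5 = 5.000.
Overall M = m_obj x M_eye = (-6.897)(5.000) = -34.48.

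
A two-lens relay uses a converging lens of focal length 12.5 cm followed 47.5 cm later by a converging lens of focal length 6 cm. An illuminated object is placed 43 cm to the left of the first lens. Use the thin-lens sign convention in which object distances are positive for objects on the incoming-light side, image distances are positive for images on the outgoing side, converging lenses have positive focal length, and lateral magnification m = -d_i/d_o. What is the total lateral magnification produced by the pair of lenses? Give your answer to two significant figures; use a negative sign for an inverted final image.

Lens 1: 1/d_i1 = 1/f_1 - 1/d_o1 = 1/12.5 - 1/43 = 0.05674 cm^-1, so d_i1 = 17.623 cm.
m_1 = -(17.623)/43 = -0.4098.
The intermediate image is 17.623 cm to the right of lens 1, so d_o2 = L - d_i1 = 47.5 - 17.623 = 29.877 cm.
Lens 2: 1/d_i2 = 1/f_2 - 1/d_o2 = 1/6 - 1/(29.877) = 0.13320 cm^-1, so d_i2 = 7.508 cm.
m_2 = -(7.508)/(29.877) = -0.2513.
The system's lateral magnification is m_1 m_2 = (-0.4098)(-0.2513) = 0.1030.

0.10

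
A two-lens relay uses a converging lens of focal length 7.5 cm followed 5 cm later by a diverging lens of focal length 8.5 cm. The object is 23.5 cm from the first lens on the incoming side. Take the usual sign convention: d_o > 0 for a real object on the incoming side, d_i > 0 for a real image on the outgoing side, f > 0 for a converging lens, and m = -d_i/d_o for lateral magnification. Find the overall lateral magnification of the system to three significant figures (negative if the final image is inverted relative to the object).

-1.60

Lens 1: 1/d_i1 = 1/f_1 - 1/d_o1 = 1/7.5 - 1/23.5 = 0.09078 cm^-1, so d_i1 = 11.016 cm.
m_1 = -(11.016)/23.5 = -0.4688.
This image would form 11.016 cm past lens 1, i.e. 6.016 cm beyond lens 2, so it is a virtual object for lens 2: d_o2 = 5 - 11.016 = -6.016 cm.
Lens 2: 1/d_i2 = 1/f_2 - 1/d_o2 = 1/(-8.5) - 1/(-6.016) = 0.04859 cm^-1, so d_i2 = 20.582 cm.
m_2 = -(20.582)/(-6.016) = 3.4214.
Overall magnification: m = m_1 m_2 = -1.6038.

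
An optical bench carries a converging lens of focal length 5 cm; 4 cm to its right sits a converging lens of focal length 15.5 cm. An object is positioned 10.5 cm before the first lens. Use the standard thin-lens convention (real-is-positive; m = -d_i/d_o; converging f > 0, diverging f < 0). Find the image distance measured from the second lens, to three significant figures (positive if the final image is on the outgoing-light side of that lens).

4.08 cm

First lens: d_i1 = 1/(1/5 - 1/10.5) = 9.545 cm.
This image would form 9.545 cm past lens 1, i.e. 5.545 cm beyond lens 2, so it is a virtual object for lens 2: d_o2 = 4 - 9.545 = -5.545 cm.
Second lens: d_i2 = 1/(1/15.5 - 1/(-5.545)) = 4.084 cm.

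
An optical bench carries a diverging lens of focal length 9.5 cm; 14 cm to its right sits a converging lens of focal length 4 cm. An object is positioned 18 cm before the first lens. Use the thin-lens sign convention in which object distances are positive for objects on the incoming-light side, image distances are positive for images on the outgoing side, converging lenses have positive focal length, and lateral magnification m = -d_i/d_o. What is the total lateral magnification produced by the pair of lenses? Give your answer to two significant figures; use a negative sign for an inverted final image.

Applying the thin-lens equation to the first lens, 1/(-9.5) = 1/18 + 1/d_i1, which gives d_i1 = -6.218 cm.
Its lateral magnification is m_1 = -d_i1/d_o1 = -(-6.218)/18 = 0.3455.
The intermediate image is virtual, 6.218 cm to the left of lens 1, so d_o2 = L - d_i1 = 14 - (-6.218) = 20.218 cm.
Applying the thin-lens equation again with f_2 = 4 cm and d_o2 = 20.218 cm gives d_i2 = 4.987 cm.
m_2 = -(4.987)/(20.218) = -0.2466.
Overall magnification: m = m_1 m_2 = -0.0852.

-0.085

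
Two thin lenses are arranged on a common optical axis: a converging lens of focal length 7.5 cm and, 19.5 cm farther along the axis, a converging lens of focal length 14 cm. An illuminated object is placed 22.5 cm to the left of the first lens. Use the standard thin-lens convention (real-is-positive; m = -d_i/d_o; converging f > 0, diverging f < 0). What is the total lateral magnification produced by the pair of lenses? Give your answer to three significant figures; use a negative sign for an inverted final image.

First lens: d_i1 = 1/(1/7.5 - 1/22.5) = 11.250 cm.
m_1 = -(11.250)/22.5 = -0.5000.
The intermediate image is 11.250 cm to the right of lens 1, so d_o2 = L - d_i1 = 19.5 - 11.250 = 8.250 cm.
Second lens: d_i2 = 1/(1/14 - 1/(8.250)) = -20.087 cm.
m_2 = -(-20.087)/(8.250) = 2.4348.
The system's lateral magnification is m_1 m_2 = (-0.5000)(2.4348) = -1.2174.

-1.22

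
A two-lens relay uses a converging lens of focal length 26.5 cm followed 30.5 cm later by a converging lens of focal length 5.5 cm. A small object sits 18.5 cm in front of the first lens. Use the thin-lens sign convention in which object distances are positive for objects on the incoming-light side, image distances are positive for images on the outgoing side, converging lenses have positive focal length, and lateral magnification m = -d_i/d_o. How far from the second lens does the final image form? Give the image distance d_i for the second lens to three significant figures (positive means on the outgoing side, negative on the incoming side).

Applying the thin-lens equation to the first lens, 1/26.5 = 1/18.5 + 1/d_i1, which gives d_i1 = -61.281 cm.
With d_i1 < 0 the first image is virtual and lies on the object side; the object distance for lens 2 is d_o2 = 30.5 - (-61.281) = 91.781 cm.
Applying the thin-lens equation again with f_2 = 5.5 cm and d_o2 = 91.781 cm gives d_i2 = 5.851 cm.

5.85 cm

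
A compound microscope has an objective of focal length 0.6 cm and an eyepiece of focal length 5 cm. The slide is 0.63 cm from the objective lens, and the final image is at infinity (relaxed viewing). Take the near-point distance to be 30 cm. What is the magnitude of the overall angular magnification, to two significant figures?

120

Objective: 1/d_i = 1/f_obj - 1/d_o = 1/0.6 - 1/0.63 = 0.07937 cm^-1, so d_i = 12.600 cm.
m_obj = -d_i/d_o = -12.600/0.63 = -20.000.
Eyepiece angular magnification (image at infinity): M_eye = D/f_e = 30/5 = 6.000.
Overall M = m_obj x M_eye = (-20.000)(6.000) = -120.00.
|M| = 120.00.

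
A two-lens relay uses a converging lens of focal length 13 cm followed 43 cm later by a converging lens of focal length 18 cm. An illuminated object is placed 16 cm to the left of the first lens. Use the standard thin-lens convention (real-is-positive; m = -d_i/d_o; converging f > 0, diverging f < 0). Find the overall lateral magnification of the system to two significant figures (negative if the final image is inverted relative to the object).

Applying the thin-lens equation to the first lens, 1/13 = 1/16 + 1/d_i1, which gives d_i1 = 69.333 cm.
Its lateral magnification is m_1 = -d_i1/d_o1 = -(69.333)/16 = -4.3333.
This image would form 69.333 cm past lens 1, i.e. 26.333 cm beyond lens 2, so it is a virtual object for lens 2: d_o2 = 43 - 69.333 = -26.333 cm.
Applying the thin-lens equation again with f_2 = 18 cm and d_o2 = -26.333 cm gives d_i2 = 10.692 cm.
m_2 = -(10.692)/(-26.333) = 0.4060.
Total m = m_1 x m_2 = (-4.3333)(0.4060) = -1.7594.

-1.8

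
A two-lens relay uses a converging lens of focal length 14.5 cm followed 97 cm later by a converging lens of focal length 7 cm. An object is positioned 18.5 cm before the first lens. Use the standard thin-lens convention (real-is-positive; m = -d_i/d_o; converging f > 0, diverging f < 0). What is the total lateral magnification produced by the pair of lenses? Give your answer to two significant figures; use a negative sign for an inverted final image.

1.1

Lens 1: 1/d_i1 = 1/f_1 - 1/d_o1 = 1/14.5 - 1/18.5 = 0.01491 cm^-1, so d_i1 = 67.063 cm.
m_1 = -(67.063)/18.5 = -3.6250.
Object distance for lens 2: d_o2 = 97 - 67.063 = 29.937 cm.
Lens 2: 1/d_i2 = 1/f_2 - 1/d_o2 = 1/7 - 1/(29.937) = 0.10945 cm^-1, so d_i2 = 9.136 cm.
m_2 = -(9.136)/(29.937) = -0.3052.
Overall magnification: m = m_1 m_2 = 1.1063.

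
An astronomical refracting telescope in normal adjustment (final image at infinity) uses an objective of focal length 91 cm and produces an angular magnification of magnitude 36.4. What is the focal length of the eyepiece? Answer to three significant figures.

2.50 cm

|M| = f_obj/f_eye, so f_eye = f_obj/|M| = 91/36.4 = 2.500 cm.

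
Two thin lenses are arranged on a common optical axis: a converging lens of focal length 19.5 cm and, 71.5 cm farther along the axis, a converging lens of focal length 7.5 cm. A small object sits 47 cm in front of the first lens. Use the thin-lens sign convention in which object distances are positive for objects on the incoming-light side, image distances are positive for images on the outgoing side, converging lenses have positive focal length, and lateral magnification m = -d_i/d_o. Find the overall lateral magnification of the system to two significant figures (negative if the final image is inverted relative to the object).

0.17

Lens 1: 1/d_i1 = 1/f_1 - 1/d_o1 = 1/19.5 - 1/47 = 0.03001 cm^-1, so d_i1 = 33.327 cm.
m_1 = -(33.327)/47 = -0.7091.
Object distance for lens 2: d_o2 = 71.5 - 33.327 = 38.173 cm.
Lens 2: 1/d_i2 = 1/f_2 - 1/d_o2 = 1/7.5 - 1/(38.173) = 0.10714 cm^-1, so d_i2 = 9.334 cm.
m_2 = -(9.334)/(38.173) = -0.2445.
The system's lateral magnification is m_1 m_2 = (-0.7091)(-0.2445) = 0.1734.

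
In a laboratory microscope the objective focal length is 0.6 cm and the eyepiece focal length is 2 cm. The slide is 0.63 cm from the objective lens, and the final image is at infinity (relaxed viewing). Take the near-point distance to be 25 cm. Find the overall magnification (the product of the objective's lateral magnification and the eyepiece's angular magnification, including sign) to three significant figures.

-250

Objective: 1/d_i = 1/f_obj - 1/d_o = 1/0.6 - 1/0.63 = 0.07937 cm^-1, so d_i = 12.600 cm.
m_obj = -d_i/d_o = -12.600/0.63 = -20.000.
Eyepiece angular magnification (image at infinity): M_eye = D/f_e = 25/2 = 12.500.
Overall M = m_obj x M_eye = (-20.000)(12.500) = -250.00.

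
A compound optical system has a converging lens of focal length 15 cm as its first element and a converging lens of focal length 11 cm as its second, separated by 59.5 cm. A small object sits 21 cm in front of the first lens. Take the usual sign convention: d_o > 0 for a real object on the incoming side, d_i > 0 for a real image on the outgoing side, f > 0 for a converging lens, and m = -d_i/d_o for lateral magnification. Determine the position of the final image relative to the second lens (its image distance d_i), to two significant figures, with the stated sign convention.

-19 cm

Applying the thin-lens equation to the first lens, 1/15 = 1/21 + 1/d_i1, which gives d_i1 = 52.500 cm.
Object distance for lens 2: d_o2 = 59.5 - 52.500 = 7.000 cm.
Applying the thin-lens equation again with f_2 = 11 cm and d_o2 = 7.000 cm gives d_i2 = -19.250 cm.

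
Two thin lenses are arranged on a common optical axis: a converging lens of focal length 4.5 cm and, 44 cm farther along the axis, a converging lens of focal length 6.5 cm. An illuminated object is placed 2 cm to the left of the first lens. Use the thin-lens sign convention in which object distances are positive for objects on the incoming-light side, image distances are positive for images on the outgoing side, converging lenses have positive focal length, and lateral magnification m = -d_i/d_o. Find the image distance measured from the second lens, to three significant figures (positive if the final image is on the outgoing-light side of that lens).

7.53 cm

First lens: d_i1 = 1/(1/4.5 - 1/2) = -3.600 cm.
With d_i1 < 0 the first image is virtual and lies on the object side; the object distance for lens 2 is d_o2 = 44 - (-3.600) = 47.600 cm.
Second lens: d_i2 = 1/(1/6.5 - 1/(47.600)) = 7.528 cm.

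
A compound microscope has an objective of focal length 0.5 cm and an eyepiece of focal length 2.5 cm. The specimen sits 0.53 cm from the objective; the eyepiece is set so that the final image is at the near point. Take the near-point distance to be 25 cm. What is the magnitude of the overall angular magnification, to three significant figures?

Objective: 1/d_i = 1/f_obj - 1/d_o = 1/0.5 - 1/0.53 = 0.11321 cm^-1, so d_i = 8.833 cm.
m_obj = -d_i/d_o = -8.833/0.53 = -16.667.
Eyepiece angular magnification (image at near point): M_eye = 1 + D/f_e = 1 + 25/2.5 = 11.000.
Overall M = m_obj x M_eye = (-16.667)(11.000) = -183.33.
|M| = 183.33.

183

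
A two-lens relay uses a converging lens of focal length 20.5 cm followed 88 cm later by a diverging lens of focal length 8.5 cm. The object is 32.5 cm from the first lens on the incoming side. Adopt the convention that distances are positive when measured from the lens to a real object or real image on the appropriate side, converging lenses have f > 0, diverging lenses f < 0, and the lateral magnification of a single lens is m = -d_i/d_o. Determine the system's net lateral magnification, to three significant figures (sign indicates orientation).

First lens: d_i1 = 1/(1/20.5 - 1/32.5) = 55.521 cm.
m_1 = -(55.521)/32.5 = -1.7083.
Object distance for lens 2: d_o2 = 88 - 55.521 = 32.479 cm.
Second lens: d_i2 = 1/(1/(-8.5) - 1/(32.479)) = -6.737 cm.
m_2 = -(-6.737)/(32.479) = 0.2074.
The system's lateral magnification is m_1 m_2 = (-1.7083)(0.2074) = -0.3543.

-0.354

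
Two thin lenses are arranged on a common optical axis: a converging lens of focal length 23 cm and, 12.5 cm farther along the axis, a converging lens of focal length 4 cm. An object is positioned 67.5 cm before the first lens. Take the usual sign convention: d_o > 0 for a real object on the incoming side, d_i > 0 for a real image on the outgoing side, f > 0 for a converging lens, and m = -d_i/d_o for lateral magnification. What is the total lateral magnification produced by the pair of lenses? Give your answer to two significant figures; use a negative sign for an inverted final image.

-0.078

First lens: d_i1 = 1/(1/23 - 1/67.5) = 34.888 cm.
m_1 = -(34.888)/67.5 = -0.5169.
This image would form 34.888 cm past lens 1, i.e. 22.388 cm beyond lens 2, so it is a virtual object for lens 2: d_o2 = 12.5 - 34.888 = -22.388 cm.
Second lens: d_i2 = 1/(1/4 - 1/(-22.388)) = 3.394 cm.
m_2 = -(3.394)/(-22.388) = 0.1516.
Overall magnification: m = m_1 m_2 = -0.0783.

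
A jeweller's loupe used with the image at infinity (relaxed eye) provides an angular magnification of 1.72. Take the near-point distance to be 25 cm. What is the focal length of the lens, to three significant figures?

For the image at infinity, M = D/f.
f = D/M = 25/1.72 = 14.535 cm.

14.5 cm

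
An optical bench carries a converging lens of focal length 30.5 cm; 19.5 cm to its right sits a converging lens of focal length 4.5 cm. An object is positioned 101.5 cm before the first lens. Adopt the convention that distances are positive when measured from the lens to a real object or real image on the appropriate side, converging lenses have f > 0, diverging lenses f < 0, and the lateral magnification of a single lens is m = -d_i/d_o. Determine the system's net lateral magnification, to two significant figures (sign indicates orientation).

-0.068

Applying the thin-lens equation to the first lens, 1/30.5 = 1/101.5 + 1/d_i1, which gives d_i1 = 43.602 cm.
Its lateral magnification is m_1 = -d_i1/d_o1 = -(43.602)/101.5 = -0.4296.
Since 43.602 cm > 19.5 cm, the first image lies past the second lens and serves as a virtual object: d_o2 = L - d_i1 = -24.102 cm.
Applying the thin-lens equation again with f_2 = 4.5 cm and d_o2 = -24.102 cm gives d_i2 = 3.792 cm.
m_2 = -(3.792)/(-24.102) = 0.1573.
The system's lateral magnification is m_1 m_2 = (-0.4296)(0.1573) = -0.0676.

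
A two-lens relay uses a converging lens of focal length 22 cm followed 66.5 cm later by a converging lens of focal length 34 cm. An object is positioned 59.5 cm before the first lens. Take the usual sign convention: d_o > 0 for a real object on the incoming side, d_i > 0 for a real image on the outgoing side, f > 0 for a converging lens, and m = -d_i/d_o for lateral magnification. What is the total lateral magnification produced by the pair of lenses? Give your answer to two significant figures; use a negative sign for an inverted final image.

-8.3

First lens: d_i1 = 1/(1/22 - 1/59.5) = 34.907 cm.
m_1 = -(34.907)/59.5 = -0.5867.
That image sits 31.593 cm in front of the second lens, so d_o2 = 31.593 cm.
Second lens: d_i2 = 1/(1/34 - 1/(31.593)) = -446.332 cm.
m_2 = -(-446.332)/(31.593) = 14.1274.
Overall magnification: m = m_1 m_2 = -8.2881.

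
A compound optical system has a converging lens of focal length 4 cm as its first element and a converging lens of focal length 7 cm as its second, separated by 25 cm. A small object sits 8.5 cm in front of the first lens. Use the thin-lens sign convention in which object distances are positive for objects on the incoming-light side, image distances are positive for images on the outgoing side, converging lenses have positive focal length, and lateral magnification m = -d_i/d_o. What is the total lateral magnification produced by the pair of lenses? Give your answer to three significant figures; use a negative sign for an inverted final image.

0.596

First lens: d_i1 = 1/(1/4 - 1/8.5) = 7.556 cm.
m_1 = -(7.556)/8.5 = -0.8889.
That image sits 17.444 cm in front of the second lens, so d_o2 = 17.444 cm.
Second lens: d_i2 = 1/(1/7 - 1/(17.444)) = 11.691 cm.
m_2 = -(11.691)/(17.444) = -0.6702.
Total m = m_1 x m_2 = (-0.8889)(-0.6702) = 0.5957.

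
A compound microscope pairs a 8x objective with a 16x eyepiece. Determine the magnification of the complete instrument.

The overall magnification of a compound microscope is the product of the objective and eyepiece magnifications:
M = M_obj x M_eye = 8 x 16 = 128.

128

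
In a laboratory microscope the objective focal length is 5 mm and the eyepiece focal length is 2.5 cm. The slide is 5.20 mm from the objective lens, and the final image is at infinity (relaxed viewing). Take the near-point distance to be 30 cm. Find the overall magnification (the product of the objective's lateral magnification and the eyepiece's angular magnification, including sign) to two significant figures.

Convert to cm: f_obj = 5 mm = 0.5 cm; d_o = 5.20 mm = 0.52 cm.
Objective: 1/d_i = 1/f_obj - 1/d_o = 1/0.5 - 1/0.52 = 0.07692 cm^-1, so d_i = 13.000 cm.
m_obj = -d_i/d_o = -13.000/0.52 = -25.000.
Eyepiece angular magnification (image at infinity): M_eye = D/f_e = 30/2.5 = 12.000.
Overall M = m_obj x M_eye = (-25.000)(12.000) = -300.00.

-300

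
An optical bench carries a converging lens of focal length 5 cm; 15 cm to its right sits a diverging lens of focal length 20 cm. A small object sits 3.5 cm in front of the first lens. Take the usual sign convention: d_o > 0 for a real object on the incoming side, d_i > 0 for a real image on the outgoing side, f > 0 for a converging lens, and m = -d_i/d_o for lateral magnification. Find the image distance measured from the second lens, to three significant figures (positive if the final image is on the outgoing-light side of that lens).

-11.4 cm

Applying the thin-lens equation to the first lens, 1/5 = 1/3.5 + 1/d_i1, which gives d_i1 = -11.667 cm.
With d_i1 < 0 the first image is virtual and lies on the object side; the object distance for lens 2 is d_o2 = 15 - (-11.667) = 26.667 cm.
Applying the thin-lens equation again with f_2 = -20 cm and d_o2 = 26.667 cm gives d_i2 = -11.429 cm.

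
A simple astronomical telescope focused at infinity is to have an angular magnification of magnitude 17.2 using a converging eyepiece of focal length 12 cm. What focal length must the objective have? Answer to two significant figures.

210 cm

|M| = f_obj/|f_eye|, so f_obj = |M| x |f_eye| = 17.2 x 12 = 206.400 cm.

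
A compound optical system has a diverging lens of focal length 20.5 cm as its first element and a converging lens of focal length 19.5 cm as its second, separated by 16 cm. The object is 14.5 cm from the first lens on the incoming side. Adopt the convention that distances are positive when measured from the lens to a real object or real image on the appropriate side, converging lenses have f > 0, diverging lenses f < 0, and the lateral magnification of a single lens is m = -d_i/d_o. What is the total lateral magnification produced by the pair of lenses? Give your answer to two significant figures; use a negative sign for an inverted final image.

Lens 1: 1/d_i1 = 1/f_1 - 1/d_o1 = 1/(-20.5) - 1/14.5 = -0.11775 cm^-1, so d_i1 = -8.493 cm.
m_1 = -(-8.493)/14.5 = 0.5857.
With d_i1 < 0 the first image is virtual and lies on the object side; the object distance for lens 2 is d_o2 = 16 - (-8.493) = 24.493 cm.
Lens 2: 1/d_i2 = 1/f_2 - 1/d_o2 = 1/19.5 - 1/(24.493) = 0.01045 cm^-1, so d_i2 = 95.659 cm.
m_2 = -(95.659)/(24.493) = -3.9056.
Overall magnification: m = m_1 m_2 = -2.2876.

-2.3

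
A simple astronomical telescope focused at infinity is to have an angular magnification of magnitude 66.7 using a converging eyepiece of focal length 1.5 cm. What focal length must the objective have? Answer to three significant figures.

|M| = f_obj/|f_eye|, so f_obj = |M| x |f_eye| = 66.7 x 1.5 = 100.050 cm.

100 cm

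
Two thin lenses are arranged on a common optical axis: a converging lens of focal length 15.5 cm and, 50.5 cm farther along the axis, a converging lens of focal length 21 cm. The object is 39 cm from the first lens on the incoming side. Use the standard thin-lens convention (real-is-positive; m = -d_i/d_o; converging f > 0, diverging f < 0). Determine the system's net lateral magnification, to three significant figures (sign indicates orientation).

First lens: d_i1 = 1/(1/15.5 - 1/39) = 25.723 cm.
m_1 = -(25.723)/39 = -0.6596.
The intermediate image is 25.723 cm to the right of lens 1, so d_o2 = L - d_i1 = 50.5 - 25.723 = 24.777 cm.
Second lens: d_i2 = 1/(1/21 - 1/(24.777)) = 137.772 cm.
m_2 = -(137.772)/(24.777) = -5.5606.
Total m = m_1 x m_2 = (-0.6596)(-5.5606) = 3.6676.

3.67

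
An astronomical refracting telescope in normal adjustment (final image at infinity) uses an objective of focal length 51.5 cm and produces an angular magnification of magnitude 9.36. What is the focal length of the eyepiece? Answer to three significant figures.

5.50 cm

|M| = f_obj/f_eye, so f_eye = f_obj/|M| = 51.5/9.36 = 5.502 cm.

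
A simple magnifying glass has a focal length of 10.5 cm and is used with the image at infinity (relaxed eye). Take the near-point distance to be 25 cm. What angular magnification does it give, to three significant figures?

M = D/f = 25/10.5 = 2.381.

2.38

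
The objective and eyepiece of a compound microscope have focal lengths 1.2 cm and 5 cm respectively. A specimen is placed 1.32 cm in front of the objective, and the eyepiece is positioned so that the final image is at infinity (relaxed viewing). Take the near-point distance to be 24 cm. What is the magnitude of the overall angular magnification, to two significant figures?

48

Objective: 1/d_i = 1/f_obj - 1/d_o = 1/1.2 - 1/1.32 = 0.07576 cm^-1, so d_i = 13.200 cm.
m_obj = -d_i/d_o = -13.200/1.32 = -10.000.
Eyepiece angular magnification (image at infinity): M_eye = D/f_e = 24/5 = 4.800.
Overall M = m_obj x M_eye = (-10.000)(4.800) = -48.00.
|M| = 48.00.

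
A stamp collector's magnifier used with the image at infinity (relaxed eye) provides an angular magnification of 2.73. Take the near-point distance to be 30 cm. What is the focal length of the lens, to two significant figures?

11 cm

For the image at infinity, M = D/f.
f = D/M = 30/2.73 = 10.989 cm.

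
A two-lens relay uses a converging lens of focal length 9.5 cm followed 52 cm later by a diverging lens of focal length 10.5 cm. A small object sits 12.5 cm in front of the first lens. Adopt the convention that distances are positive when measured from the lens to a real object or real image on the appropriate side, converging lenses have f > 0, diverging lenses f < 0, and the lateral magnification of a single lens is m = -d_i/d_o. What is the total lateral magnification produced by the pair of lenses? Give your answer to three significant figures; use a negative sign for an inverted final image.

Applying the thin-lens equation to the first lens, 1/9.5 = 1/12.5 + 1/d_i1, which gives d_i1 = 39.583 cm.
Its lateral magnification is m_1 = -d_i1/d_o1 = -(39.583)/12.5 = -3.1667.
Object distance for lens 2: d_o2 = 52 - 39.583 = 12.417 cm.
Applying the thin-lens equation again with f_2 = -10.5 cm and d_o2 = 12.417 cm gives d_i2 = -5.689 cm.
m_2 = -(-5.689)/(12.417) = 0.4582.
The system's lateral magnification is m_1 m_2 = (-3.1667)(0.4582) = -1.4509.

-1.45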